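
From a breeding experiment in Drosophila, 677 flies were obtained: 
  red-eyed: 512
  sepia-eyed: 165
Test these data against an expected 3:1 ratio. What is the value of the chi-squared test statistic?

0.142

Total ratio parts = 4. Expected numbers out of 677:
  red-eyed: 677 × 3/4 = 507.75
  sepia-eyed: 677 × 1/4 = 169.25
χ² = Σ (O − E)² / E
  red-eyed: (512 − 507.75)² / 507.75 = 0.0356
  sepia-eyed: (165 − 169.25)² / 169.25 = 0.1067
χ² = 0.0356 + 0.1067 = 0.1423 ≈ 0.142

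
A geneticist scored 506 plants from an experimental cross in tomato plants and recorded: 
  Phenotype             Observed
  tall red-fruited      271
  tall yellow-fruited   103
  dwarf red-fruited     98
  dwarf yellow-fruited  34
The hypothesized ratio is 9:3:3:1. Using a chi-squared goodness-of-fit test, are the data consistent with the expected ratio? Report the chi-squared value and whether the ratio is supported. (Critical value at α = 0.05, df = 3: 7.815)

1.629; consistent

The 9:3:3:1 ratio has 16 parts, so with N = 506 the expected counts are:
  tall red-fruited: 506 × 9/16 = 284.625
  tall yellow-fruited: 506 × 3/16 = 94.875
  dwarf red-fruited: 506 × 3/16 = 94.875
  dwarf yellow-fruited: 506 × 1/16 = 31.625
χ² = Σ (O − E)² / E
  tall red-fruited: (271 − 284.625)² / 284.625 = 0.6522
  tall yellow-fruited: (103 − 94.875)² / 94.875 = 0.6958
  dwarf red-fruited: (98 − 94.875)² / 94.875 = 0.1029
  dwarf yellow-fruited: (34 − 31.625)² / 31.625 = 0.1784
χ² = 0.6522 + 0.6958 + 0.1029 + 0.1784 = 1.6293 ≈ 1.629
Degrees of freedom = 4 − 1 = 3; critical value at α = 0.05 is 7.815.
Since 1.629 < 7.815, we fail to reject the null hypothesis — the data are consistent with the 9:3:3:1 ratio.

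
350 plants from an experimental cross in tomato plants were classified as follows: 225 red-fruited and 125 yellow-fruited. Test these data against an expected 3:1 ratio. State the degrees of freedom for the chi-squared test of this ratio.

1

A goodness-of-fit test with 2 phenotype classes has df = 2 − 1 = 1.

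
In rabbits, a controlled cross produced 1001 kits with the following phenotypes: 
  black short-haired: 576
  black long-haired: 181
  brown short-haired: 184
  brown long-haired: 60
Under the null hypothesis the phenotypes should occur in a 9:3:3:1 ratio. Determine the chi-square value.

0.713

Total ratio parts = 16. Expected numbers out of 1001:
  black short-haired: 1001 × 9/16 = 563.0625
  black long-haired: 1001 × 3/16 = 187.6875
  brown short-haired: 1001 × 3/16 = 187.6875
  brown long-haired: 1001 × 1/16 = 62.5625
χ² = Σ (O − E)² / E
  black short-haired: (576 − 563.0625)² / 563.0625 = 0.2973
  black long-haired: (181 − 187.6875)² / 187.6875 = 0.2383
  brown short-haired: (184 − 187.6875)² / 187.6875 = 0.0724
  brown long-haired: (60 − 62.5625)² / 62.5625 = 0.1050
χ² = 0.2973 + 0.2383 + 0.0724 + 0.1050 = 0.713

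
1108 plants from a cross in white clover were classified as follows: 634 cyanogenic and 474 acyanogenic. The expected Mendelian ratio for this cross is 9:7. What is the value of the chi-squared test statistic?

0.424

Total ratio parts = 16. Expected numbers out of 1108:
  cyanogenic: 1108 × 9/16 = 623.25
  acyanogenic: 1108 × 7/16 = 484.75
χ² = Σ (O − E)² / E
  cyanogenic: (634 − 623.25)² / 623.25 = 0.1854
  acyanogenic: (474 − 484.75)² / 484.75 = 0.2384
χ² = 0.1854 + 0.2384 = 0.4238 ≈ 0.424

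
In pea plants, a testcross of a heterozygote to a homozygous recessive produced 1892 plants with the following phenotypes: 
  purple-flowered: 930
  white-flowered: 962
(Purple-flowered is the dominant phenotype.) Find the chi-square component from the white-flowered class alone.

0.271

A testcross of a heterozygote (Aa × aa) gives a 1:1 phenotypic ratio.
Under the 1:1 hypothesis (Σ ratio = 2, N = 1892):
  purple-flowered: 1892 × 1/2 = 946
  white-flowered: 1892 × 1/2 = 946
Contribution of white-flowered: (962 − 946)² / 946 = 0.2706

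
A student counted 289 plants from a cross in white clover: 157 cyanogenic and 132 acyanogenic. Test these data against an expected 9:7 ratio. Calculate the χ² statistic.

0.435

Under the 9:7 hypothesis (Σ ratio = 16, N = 289):
  cyanogenic: 289 × 9/16 = 162.5625
  acyanogenic: 289 × 7/16 = 126.4375
χ² = Σ (O − E)² / E
  cyanogenic: (157 − 162.5625)² / 162.5625 = 0.1903
  acyanogenic: (132 − 126.4375)² / 126.4375 = 0.2447
χ² = 0.1903 + 0.2447 = 0.435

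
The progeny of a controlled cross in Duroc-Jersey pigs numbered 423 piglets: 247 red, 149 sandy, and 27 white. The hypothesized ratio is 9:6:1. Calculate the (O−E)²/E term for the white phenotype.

Total ratio parts = 16. Expected numbers out of 423:
  red: 423 × 9/16 = 237.9375
  sandy: 423 × 6/16 = 158.625
  white: 423 × 1/16 = 26.4375
Contribution of white: (27 − 26.4375)² / 26.4375 = 0.0120

0.012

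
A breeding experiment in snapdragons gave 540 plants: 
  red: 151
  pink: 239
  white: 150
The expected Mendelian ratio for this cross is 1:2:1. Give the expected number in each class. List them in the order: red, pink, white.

Under the 1:2:1 hypothesis (Σ ratio = 4, N = 540):
  red: 540 × 1/4 = 135
  pink: 540 × 2/4 = 270
  white: 540 × 1/4 = 135

135, 270, 135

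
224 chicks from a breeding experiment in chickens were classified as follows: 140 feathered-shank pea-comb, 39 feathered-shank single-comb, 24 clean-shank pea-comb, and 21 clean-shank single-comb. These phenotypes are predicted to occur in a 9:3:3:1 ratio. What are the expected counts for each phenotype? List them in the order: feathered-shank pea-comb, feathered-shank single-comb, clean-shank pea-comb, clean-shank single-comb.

The 9:3:3:1 ratio has 16 parts, so with N = 224 the expected counts are:
  feathered-shank pea-comb: 224 × 9/16 = 126
  feathered-shank single-comb: 224 × 3/16 = 42
  clean-shank pea-comb: 224 × 3/16 = 42
  clean-shank single-comb: 224 × 1/16 = 14

126, 42, 42, 14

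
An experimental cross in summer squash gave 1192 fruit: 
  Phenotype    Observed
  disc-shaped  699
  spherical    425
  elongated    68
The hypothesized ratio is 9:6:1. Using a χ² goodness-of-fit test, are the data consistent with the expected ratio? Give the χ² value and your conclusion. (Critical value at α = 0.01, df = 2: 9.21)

Total ratio parts = 16. Expected numbers out of 1192:
  disc-shaped: 1192 × 9/16 = 670.5
  spherical: 1192 × 6/16 = 447
  elongated: 1192 × 1/16 = 74.5
χ² = Σ (O − E)² / E
  disc-shaped: (699 − 670.5)² / 670.5 = 1.2114
  spherical: (425 − 447)² / 447 = 1.0828
  elongated: (68 − 74.5)² / 74.5 = 0.5671
χ² = 1.2114 + 1.0828 + 0.5671 = 2.8613 ≈ 2.861
Degrees of freedom = 3 − 1 = 2; critical value at α = 0.01 is 9.21.
Since 2.861 < 9.21, we fail to reject the null hypothesis — the data are consistent with the 9:6:1 ratio.

2.861; consistent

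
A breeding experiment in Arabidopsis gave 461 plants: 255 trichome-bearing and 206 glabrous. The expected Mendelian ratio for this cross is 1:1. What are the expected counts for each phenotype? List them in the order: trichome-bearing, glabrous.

230.5, 230.5

Under the 1:1 hypothesis (Σ ratio = 2, N = 461):
  trichome-bearing: 461 × 1/2 = 230.5
  glabrous: 461 × 1/2 = 230.5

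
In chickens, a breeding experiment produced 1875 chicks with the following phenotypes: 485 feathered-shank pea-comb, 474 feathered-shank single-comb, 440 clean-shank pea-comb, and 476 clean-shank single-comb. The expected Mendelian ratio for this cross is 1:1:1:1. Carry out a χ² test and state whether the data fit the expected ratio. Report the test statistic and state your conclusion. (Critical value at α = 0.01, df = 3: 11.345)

2.498; consistent

Expected counts for N = 1875 under a 1:1:1:1 ratio (total parts = 4):
  feathered-shank pea-comb: 1875 × 1/4 = 468.75
  feathered-shank single-comb: 1875 × 1/4 = 468.75
  clean-shank pea-comb: 1875 × 1/4 = 468.75
  clean-shank single-comb: 1875 × 1/4 = 468.75
χ² = Σ (O − E)² / E
  feathered-shank pea-comb: (485 − 468.75)² / 468.75 = 0.5633
  feathered-shank single-comb: (474 − 468.75)² / 468.75 = 0.0588
  clean-shank pea-comb: (440 − 468.75)² / 468.75 = 1.7633
  clean-shank single-comb: (476 − 468.75)² / 468.75 = 0.1121
χ² = 0.5633 + 0.0588 + 1.7633 + 0.1121 = 2.4975 ≈ 2.498
Degrees of freedom = 4 − 1 = 3; critical value at α = 0.01 is 11.345.
Since 2.498 < 11.345, we fail to reject the null hypothesis — the data are consistent with the 1:1:1:1 ratio.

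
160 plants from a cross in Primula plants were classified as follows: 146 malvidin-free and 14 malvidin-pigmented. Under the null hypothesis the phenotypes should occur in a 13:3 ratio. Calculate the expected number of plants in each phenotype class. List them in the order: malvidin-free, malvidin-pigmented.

130, 30

Under the 13:3 hypothesis (Σ ratio = 16, N = 160):
  malvidin-free: 160 × 13/16 = 130
  malvidin-pigmented: 160 × 3/16 = 30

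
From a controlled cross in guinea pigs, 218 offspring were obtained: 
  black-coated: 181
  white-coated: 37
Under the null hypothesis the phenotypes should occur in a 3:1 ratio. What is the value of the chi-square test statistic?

Total ratio parts = 4. Expected numbers out of 218:
  black-coated: 218 × 3/4 = 163.5
  white-coated: 218 × 1/4 = 54.5
χ² = Σ (O − E)² / E
  black-coated: (181 − 163.5)² / 163.5 = 1.8731
  white-coated: (37 − 54.5)² / 54.5 = 5.6193
χ² = 1.8731 + 5.6193 = 7.4924 ≈ 7.492

7.492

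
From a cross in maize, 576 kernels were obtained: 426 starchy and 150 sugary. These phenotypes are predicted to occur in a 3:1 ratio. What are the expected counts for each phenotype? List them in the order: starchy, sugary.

432, 144

The 3:1 ratio has 4 parts, so with N = 576 the expected counts are:
  starchy: 576 × 3/4 = 432
  sugary: 576 × 1/4 = 144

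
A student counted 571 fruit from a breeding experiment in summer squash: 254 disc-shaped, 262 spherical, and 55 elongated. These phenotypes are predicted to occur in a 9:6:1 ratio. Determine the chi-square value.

35.210

Total ratio parts = 16. Expected numbers out of 571:
  disc-shaped: 571 × 9/16 = 321.1875
  spherical: 571 × 6/16 = 214.125
  elongated: 571 × 1/16 = 35.6875
χ² = Σ (O − E)² / E
  disc-shaped: (254 − 321.1875)² / 321.1875 = 14.0546
  spherical: (262 − 214.125)² / 214.125 = 10.7041
  elongated: (55 − 35.6875)² / 35.6875 = 10.4511
χ² = 14.0546 + 10.7041 + 10.4511 = 35.2098 ≈ 35.210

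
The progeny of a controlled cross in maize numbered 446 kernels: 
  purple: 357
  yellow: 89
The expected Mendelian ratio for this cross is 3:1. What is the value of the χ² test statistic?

Under the 3:1 hypothesis (Σ ratio = 4, N = 446):
  purple: 446 × 3/4 = 334.5
  yellow: 446 × 1/4 = 111.5
χ² = Σ (O − E)² / E
  purple: (357 − 334.5)² / 334.5 = 1.5135
  yellow: (89 − 111.5)² / 111.5 = 4.5404
χ² = 1.5135 + 4.5404 = 6.0539 ≈ 6.054

6.054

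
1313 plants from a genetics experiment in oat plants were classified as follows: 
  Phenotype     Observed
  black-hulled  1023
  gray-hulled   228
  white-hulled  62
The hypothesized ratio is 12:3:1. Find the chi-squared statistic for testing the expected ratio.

7.734

Under the 12:3:1 hypothesis (Σ ratio = 16, N = 1313):
  black-hulled: 1313 × 12/16 = 984.75
  gray-hulled: 1313 × 3/16 = 246.1875
  white-hulled: 1313 × 1/16 = 82.0625
χ² = Σ (O − E)² / E
  black-hulled: (1023 − 984.75)² / 984.75 = 1.4857
  gray-hulled: (228 − 246.1875)² / 246.1875 = 1.3436
  white-hulled: (62 − 82.0625)² / 82.0625 = 4.9048
χ² = 1.4857 + 1.3436 + 4.9048 = 7.7341 ≈ 7.734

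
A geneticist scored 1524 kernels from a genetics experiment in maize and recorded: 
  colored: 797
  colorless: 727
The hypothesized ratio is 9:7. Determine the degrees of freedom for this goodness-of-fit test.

A goodness-of-fit test with 2 phenotype classes has df = 2 − 1 = 1.

1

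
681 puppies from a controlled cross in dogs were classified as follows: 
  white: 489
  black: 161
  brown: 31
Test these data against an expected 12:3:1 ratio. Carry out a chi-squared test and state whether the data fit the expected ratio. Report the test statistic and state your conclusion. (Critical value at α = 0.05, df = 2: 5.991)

12.758; not consistent

Total ratio parts = 16. Expected numbers out of 681:
  white: 681 × 12/16 = 510.75
  black: 681 × 3/16 = 127.6875
  brown: 681 × 1/16 = 42.5625
χ² = Σ (O − E)² / E
  white: (489 − 510.75)² / 510.75 = 0.9262
  black: (161 − 127.6875)² / 127.6875 = 8.6909
  brown: (31 − 42.5625)² / 42.5625 = 3.1411
χ² = 0.9262 + 8.6909 + 3.1411 = 12.7582 ≈ 12.758
Degrees of freedom = 3 − 1 = 2; critical value at α = 0.05 is 5.991.
Since 12.758 > 5.991, we reject the null hypothesis — the data do not fit the 12:3:1 ratio.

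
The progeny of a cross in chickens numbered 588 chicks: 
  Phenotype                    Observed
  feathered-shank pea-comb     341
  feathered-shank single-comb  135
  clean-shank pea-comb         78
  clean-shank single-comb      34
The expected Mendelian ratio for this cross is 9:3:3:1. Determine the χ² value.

Total ratio parts = 16. Expected numbers out of 588:
  feathered-shank pea-comb: 588 × 9/16 = 330.75
  feathered-shank single-comb: 588 × 3/16 = 110.25
  clean-shank pea-comb: 588 × 3/16 = 110.25
  clean-shank single-comb: 588 × 1/16 = 36.75
χ² = Σ (O − E)² / E
  feathered-shank pea-comb: (341 − 330.75)² / 330.75 = 0.3176
  feathered-shank single-comb: (135 − 110.25)² / 110.25 = 5.5561
  clean-shank pea-comb: (78 − 110.25)² / 110.25 = 9.4337
  clean-shank single-comb: (34 − 36.75)² / 36.75 = 0.2058
χ² = 0.3176 + 5.5561 + 9.4337 + 0.2058 = 15.5132 ≈ 15.513

15.513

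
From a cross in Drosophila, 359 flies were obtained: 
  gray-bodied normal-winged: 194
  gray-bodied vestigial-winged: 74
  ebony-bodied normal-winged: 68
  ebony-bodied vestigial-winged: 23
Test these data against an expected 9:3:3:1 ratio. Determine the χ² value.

Total ratio parts = 16. Expected numbers out of 359:
  gray-bodied normal-winged: 359 × 9/16 = 201.9375
  gray-bodied vestigial-winged: 359 × 3/16 = 67.3125
  ebony-bodied normal-winged: 359 × 3/16 = 67.3125
  ebony-bodied vestigial-winged: 359 × 1/16 = 22.4375
χ² = Σ (O − E)² / E
  gray-bodied normal-winged: (194 − 201.9375)² / 201.9375 = 0.3120
  gray-bodied vestigial-winged: (74 − 67.3125)² / 67.3125 = 0.6644
  ebony-bodied normal-winged: (68 − 67.3125)² / 67.3125 = 0.0070
  ebony-bodied vestigial-winged: (23 − 22.4375)² / 22.4375 = 0.0141
χ² = 0.3120 + 0.6644 + 0.0070 + 0.0141 = 0.9975 ≈ 0.998

0.998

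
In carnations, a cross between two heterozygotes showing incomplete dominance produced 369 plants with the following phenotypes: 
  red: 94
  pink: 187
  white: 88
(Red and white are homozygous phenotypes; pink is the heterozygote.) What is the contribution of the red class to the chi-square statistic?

With incomplete dominance, a heterozygote × heterozygote cross gives a 1:2:1 phenotypic ratio.
Under the 1:2:1 hypothesis (Σ ratio = 4, N = 369):
  red: 369 × 1/4 = 92.25
  pink: 369 × 2/4 = 184.5
  white: 369 × 1/4 = 92.25
Contribution of red: (94 − 92.25)² / 92.25 = 0.0332

0.033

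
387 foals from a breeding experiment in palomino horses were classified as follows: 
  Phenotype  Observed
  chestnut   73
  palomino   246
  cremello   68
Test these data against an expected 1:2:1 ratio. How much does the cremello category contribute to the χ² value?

8.543

Total ratio parts = 4. Expected numbers out of 387:
  chestnut: 387 × 1/4 = 96.75
  palomino: 387 × 2/4 = 193.5
  cremello: 387 × 1/4 = 96.75
Contribution of cremello: (68 − 96.75)² / 96.75 = 8.5433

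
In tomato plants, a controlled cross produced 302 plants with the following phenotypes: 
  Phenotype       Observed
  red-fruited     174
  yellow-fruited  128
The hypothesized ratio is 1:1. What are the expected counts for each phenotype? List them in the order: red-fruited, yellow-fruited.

Total ratio parts = 2. Expected numbers out of 302:
  red-fruited: 302 × 1/2 = 151
  yellow-fruited: 302 × 1/2 = 151

151, 151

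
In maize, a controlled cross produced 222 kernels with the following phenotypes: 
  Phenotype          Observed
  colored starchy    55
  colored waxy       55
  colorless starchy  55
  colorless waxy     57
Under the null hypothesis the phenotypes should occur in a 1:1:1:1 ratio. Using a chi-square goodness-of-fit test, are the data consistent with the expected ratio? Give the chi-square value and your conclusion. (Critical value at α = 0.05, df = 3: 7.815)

0.054; consistent

Expected counts for N = 222 under a 1:1:1:1 ratio (total parts = 4):
  colored starchy: 222 × 1/4 = 55.5
  colored waxy: 222 × 1/4 = 55.5
  colorless starchy: 222 × 1/4 = 55.5
  colorless waxy: 222 × 1/4 = 55.5
χ² = Σ (O − E)² / E
  colored starchy: (55 − 55.5)² / 55.5 = 0.0045
  colored waxy: (55 − 55.5)² / 55.5 = 0.0045
  colorless starchy: (55 − 55.5)² / 55.5 = 0.0045
  colorless waxy: (57 − 55.5)² / 55.5 = 0.0405
χ² = 0.0045 + 0.0045 + 0.0045 + 0.0405 = 0.054
Degrees of freedom = 4 − 1 = 3; critical value at α = 0.05 is 7.815.
Since 0.054 < 7.815, we fail to reject the null hypothesis — the data are consistent with the 1:1:1:1 ratio.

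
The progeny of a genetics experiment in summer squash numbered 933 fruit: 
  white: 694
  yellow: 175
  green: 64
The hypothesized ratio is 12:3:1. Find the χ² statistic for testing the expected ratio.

0.602

The 12:3:1 ratio has 16 parts, so with N = 933 the expected counts are:
  white: 933 × 12/16 = 699.75
  yellow: 933 × 3/16 = 174.9375
  green: 933 × 1/16 = 58.3125
χ² = Σ (O − E)² / E
  white: (694 − 699.75)² / 699.75 = 0.0472
  yellow: (175 − 174.9375)² / 174.9375 = 0.0000
  green: (64 − 58.3125)² / 58.3125 = 0.5547
χ² = 0.0472 + 0.0000 + 0.5547 = 0.6019 ≈ 0.602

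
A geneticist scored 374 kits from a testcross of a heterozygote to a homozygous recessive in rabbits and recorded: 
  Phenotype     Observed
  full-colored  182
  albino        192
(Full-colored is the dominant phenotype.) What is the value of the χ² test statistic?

A testcross of a heterozygote (Aa × aa) gives a 1:1 phenotypic ratio.
The 1:1 ratio has 2 parts, so with N = 374 the expected counts are:
  full-colored: 374 × 1/2 = 187
  albino: 374 × 1/2 = 187
χ² = Σ (O − E)² / E
  full-colored: (182 − 187)² / 187 = 0.1337
  albino: (192 − 187)² / 187 = 0.1337
χ² = 0.1337 + 0.1337 = 0.2674 ≈ 0.267

0.267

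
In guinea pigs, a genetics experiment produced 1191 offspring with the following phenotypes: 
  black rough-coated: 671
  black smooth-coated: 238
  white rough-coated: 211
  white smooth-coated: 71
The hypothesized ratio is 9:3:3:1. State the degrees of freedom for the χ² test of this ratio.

3

A goodness-of-fit test with 4 phenotype classes has df = 4 − 1 = 3.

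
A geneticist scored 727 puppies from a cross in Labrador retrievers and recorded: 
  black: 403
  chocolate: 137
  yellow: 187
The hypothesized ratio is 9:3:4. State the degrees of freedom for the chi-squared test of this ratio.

2

A goodness-of-fit test with 3 phenotype classes has df = 3 − 1 = 2.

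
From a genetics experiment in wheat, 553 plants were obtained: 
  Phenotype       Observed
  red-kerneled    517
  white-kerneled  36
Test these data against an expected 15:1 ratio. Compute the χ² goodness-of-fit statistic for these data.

0.064

The 15:1 ratio has 16 parts, so with N = 553 the expected counts are:
  red-kerneled: 553 × 15/16 = 518.4375
  white-kerneled: 553 × 1/16 = 34.5625
χ² = Σ (O − E)² / E
  red-kerneled: (517 − 518.4375)² / 518.4375 = 0.0040
  white-kerneled: (36 − 34.5625)² / 34.5625 = 0.0598
χ² = 0.0040 + 0.0598 = 0.0638 ≈ 0.064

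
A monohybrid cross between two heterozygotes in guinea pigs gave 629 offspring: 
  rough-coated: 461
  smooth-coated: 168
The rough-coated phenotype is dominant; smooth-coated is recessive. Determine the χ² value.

0.980

For a monohybrid cross between heterozygotes with complete dominance, the expected phenotypic ratio is 3:1.
Under the 3:1 hypothesis (Σ ratio = 4, N = 629):
  rough-coated: 629 × 3/4 = 471.75
  smooth-coated: 629 × 1/4 = 157.25
χ² = Σ (O − E)² / E
  rough-coated: (461 − 471.75)² / 471.75 = 0.2450
  smooth-coated: (168 − 157.25)² / 157.25 = 0.7349
χ² = 0.2450 + 0.7349 = 0.9799 ≈ 0.980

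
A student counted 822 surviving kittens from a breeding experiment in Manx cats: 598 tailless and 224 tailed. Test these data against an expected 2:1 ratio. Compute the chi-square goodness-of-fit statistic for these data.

Under the 2:1 hypothesis (Σ ratio = 3, N = 822):
  tailless: 822 × 2/3 = 548
  tailed: 822 × 1/3 = 274
χ² = Σ (O − E)² / E
  tailless: (598 − 548)² / 548 = 4.5620
  tailed: (224 − 274)² / 274 = 9.1241
χ² = 4.5620 + 9.1241 = 13.6861 ≈ 13.686

13.686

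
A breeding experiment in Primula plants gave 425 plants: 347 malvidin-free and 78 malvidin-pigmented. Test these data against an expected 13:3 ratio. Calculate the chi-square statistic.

0.044

Expected counts for N = 425 under a 13:3 ratio (total parts = 16):
  malvidin-free: 425 × 13/16 = 345.3125
  malvidin-pigmented: 425 × 3/16 = 79.6875
χ² = Σ (O − E)² / E
  malvidin-free: (347 − 345.3125)² / 345.3125 = 0.0082
  malvidin-pigmented: (78 − 79.6875)² / 79.6875 = 0.0357
χ² = 0.0082 + 0.0357 = 0.0439 ≈ 0.044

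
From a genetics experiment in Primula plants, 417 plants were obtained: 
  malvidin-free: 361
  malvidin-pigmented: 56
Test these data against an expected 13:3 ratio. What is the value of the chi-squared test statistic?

7.749

Under the 13:3 hypothesis (Σ ratio = 16, N = 417):
  malvidin-free: 417 × 13/16 = 338.8125
  malvidin-pigmented: 417 × 3/16 = 78.1875
χ² = Σ (O − E)² / E
  malvidin-free: (361 − 338.8125)² / 338.8125 = 1.4530
  malvidin-pigmented: (56 − 78.1875)² / 78.1875 = 6.2962
χ² = 1.4530 + 6.2962 = 7.7492 ≈ 7.749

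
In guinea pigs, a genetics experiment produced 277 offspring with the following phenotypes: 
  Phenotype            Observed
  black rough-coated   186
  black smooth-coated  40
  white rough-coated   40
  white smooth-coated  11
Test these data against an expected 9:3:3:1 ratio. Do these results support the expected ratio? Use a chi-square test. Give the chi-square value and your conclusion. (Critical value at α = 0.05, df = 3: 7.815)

Total ratio parts = 16. Expected numbers out of 277:
  black rough-coated: 277 × 9/16 = 155.8125
  black smooth-coated: 277 × 3/16 = 51.9375
  white rough-coated: 277 × 3/16 = 51.9375
  white smooth-coated: 277 × 1/16 = 17.3125
χ² = Σ (O − E)² / E
  black rough-coated: (186 − 155.8125)² / 155.8125 = 5.8486
  black smooth-coated: (40 − 51.9375)² / 51.9375 = 2.7438
  white rough-coated: (40 − 51.9375)² / 51.9375 = 2.7438
  white smooth-coated: (11 − 17.3125)² / 17.3125 = 2.3017
χ² = 5.8486 + 2.7438 + 2.7438 + 2.3017 = 13.6379 ≈ 13.638
Degrees of freedom = 4 − 1 = 3; critical value at α = 0.05 is 7.815.
Since 13.638 > 7.815, we reject the null hypothesis — the data do not fit the 9:3:3:1 ratio.

13.638; not consistent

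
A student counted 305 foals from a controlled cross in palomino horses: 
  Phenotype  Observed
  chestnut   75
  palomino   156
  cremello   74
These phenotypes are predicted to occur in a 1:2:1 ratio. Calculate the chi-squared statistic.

0.167

Expected counts for N = 305 under a 1:2:1 ratio (total parts = 4):
  chestnut: 305 × 1/4 = 76.25
  palomino: 305 × 2/4 = 152.5
  cremello: 305 × 1/4 = 76.25
χ² = Σ (O − E)² / E
  chestnut: (75 − 76.25)² / 76.25 = 0.0205
  palomino: (156 − 152.5)² / 152.5 = 0.0803
  cremello: (74 − 76.25)² / 76.25 = 0.0664
χ² = 0.0205 + 0.0803 + 0.0664 = 0.1672 ≈ 0.167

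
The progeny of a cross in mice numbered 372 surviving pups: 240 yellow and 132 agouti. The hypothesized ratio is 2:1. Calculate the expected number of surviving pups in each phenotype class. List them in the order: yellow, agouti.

248, 124

Total ratio parts = 3. Expected numbers out of 372:
  yellow: 372 × 2/3 = 248
  agouti: 372 × 1/3 = 124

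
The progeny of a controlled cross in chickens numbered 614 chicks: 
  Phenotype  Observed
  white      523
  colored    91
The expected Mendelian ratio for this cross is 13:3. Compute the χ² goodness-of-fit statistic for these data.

6.222

Total ratio parts = 16. Expected numbers out of 614:
  white: 614 × 13/16 = 498.875
  colored: 614 × 3/16 = 115.125
χ² = Σ (O − E)² / E
  white: (523 − 498.875)² / 498.875 = 1.1667
  colored: (91 − 115.125)² / 115.125 = 5.0555
χ² = 1.1667 + 5.0555 = 6.2222 ≈ 6.222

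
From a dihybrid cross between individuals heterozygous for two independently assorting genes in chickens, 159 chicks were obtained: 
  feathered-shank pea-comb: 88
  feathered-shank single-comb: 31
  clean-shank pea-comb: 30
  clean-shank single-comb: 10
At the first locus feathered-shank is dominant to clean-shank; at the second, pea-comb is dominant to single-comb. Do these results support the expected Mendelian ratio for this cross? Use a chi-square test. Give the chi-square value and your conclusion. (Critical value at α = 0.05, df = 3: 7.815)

A dihybrid F₂ with independent assortment and complete dominance at both loci gives a 9:3:3:1 phenotypic ratio.
Total ratio parts = 16. Expected numbers out of 159:
  feathered-shank pea-comb: 159 × 9/16 = 89.4375
  feathered-shank single-comb: 159 × 3/16 = 29.8125
  clean-shank pea-comb: 159 × 3/16 = 29.8125
  clean-shank single-comb: 159 × 1/16 = 9.9375
χ² = Σ (O − E)² / E
  feathered-shank pea-comb: (88 − 89.4375)² / 89.4375 = 0.0231
  feathered-shank single-comb: (31 − 29.8125)² / 29.8125 = 0.0473
  clean-shank pea-comb: (30 − 29.8125)² / 29.8125 = 0.0012
  clean-shank single-comb: (10 − 9.9375)² / 9.9375 = 0.0004
χ² = 0.0231 + 0.0473 + 0.0012 + 0.0004 = 0.072
Degrees of freedom = 4 − 1 = 3; critical value at α = 0.05 is 7.815.
Since 0.072 < 7.815, we fail to reject the null hypothesis — the data are consistent with the 9:3:3:1 ratio.

0.072; consistent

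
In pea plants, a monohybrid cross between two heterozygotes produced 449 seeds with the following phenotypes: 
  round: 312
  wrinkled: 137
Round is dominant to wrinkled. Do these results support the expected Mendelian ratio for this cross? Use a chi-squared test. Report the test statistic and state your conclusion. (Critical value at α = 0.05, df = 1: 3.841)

7.276; not consistent

For a monohybrid cross between heterozygotes with complete dominance, the expected phenotypic ratio is 3:1.
Under the 3:1 hypothesis (Σ ratio = 4, N = 449):
  round: 449 × 3/4 = 336.75
  wrinkled: 449 × 1/4 = 112.25
χ² = Σ (O − E)² / E
  round: (312 − 336.75)² / 336.75 = 1.8190
  wrinkled: (137 − 112.25)² / 112.25 = 5.4571
χ² = 1.8190 + 5.4571 = 7.2761 ≈ 7.276
Degrees of freedom = 2 − 1 = 1; critical value at α = 0.05 is 3.841.
Since 7.276 > 3.841, we reject the null hypothesis — the data do not fit the 3:1 ratio.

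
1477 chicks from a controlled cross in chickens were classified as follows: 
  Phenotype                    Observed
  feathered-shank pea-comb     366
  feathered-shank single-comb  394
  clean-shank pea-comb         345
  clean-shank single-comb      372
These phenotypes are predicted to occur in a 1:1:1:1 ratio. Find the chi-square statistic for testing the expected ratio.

3.301

Total ratio parts = 4. Expected numbers out of 1477:
  feathered-shank pea-comb: 1477 × 1/4 = 369.25
  feathered-shank single-comb: 1477 × 1/4 = 369.25
  clean-shank pea-comb: 1477 × 1/4 = 369.25
  clean-shank single-comb: 1477 × 1/4 = 369.25
χ² = Σ (O − E)² / E
  feathered-shank pea-comb: (366 − 369.25)² / 369.25 = 0.0286
  feathered-shank single-comb: (394 − 369.25)² / 369.25 = 1.6589
  clean-shank pea-comb: (345 − 369.25)² / 369.25 = 1.5926
  clean-shank single-comb: (372 − 369.25)² / 369.25 = 0.0205
χ² = 0.0286 + 1.6589 + 1.5926 + 0.0205 = 3.3006 ≈ 3.301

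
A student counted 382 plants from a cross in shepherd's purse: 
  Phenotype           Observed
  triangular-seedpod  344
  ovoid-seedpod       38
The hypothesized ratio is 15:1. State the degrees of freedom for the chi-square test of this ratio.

A goodness-of-fit test with 2 phenotype classes has df = 2 − 1 = 1.

1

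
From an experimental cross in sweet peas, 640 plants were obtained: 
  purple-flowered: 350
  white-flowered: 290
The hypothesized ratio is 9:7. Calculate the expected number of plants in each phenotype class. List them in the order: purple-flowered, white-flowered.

360, 280

The 9:7 ratio has 16 parts, so with N = 640 the expected counts are:
  purple-flowered: 640 × 9/16 = 360
  white-flowered: 640 × 7/16 = 280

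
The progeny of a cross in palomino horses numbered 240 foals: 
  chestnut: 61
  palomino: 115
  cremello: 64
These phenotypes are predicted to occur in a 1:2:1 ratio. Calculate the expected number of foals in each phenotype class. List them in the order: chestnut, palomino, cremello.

Total ratio parts = 4. Expected numbers out of 240:
  chestnut: 240 × 1/4 = 60
  palomino: 240 × 2/4 = 120
  cremello: 240 × 1/4 = 60

60, 120, 60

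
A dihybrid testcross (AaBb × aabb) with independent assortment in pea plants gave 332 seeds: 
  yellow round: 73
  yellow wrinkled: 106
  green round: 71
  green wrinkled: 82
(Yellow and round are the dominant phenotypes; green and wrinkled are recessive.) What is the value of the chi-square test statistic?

A dihybrid testcross with independent assortment gives a 1:1:1:1 ratio.
The 1:1:1:1 ratio has 4 parts, so with N = 332 the expected counts are:
  yellow round: 332 × 1/4 = 83
  yellow wrinkled: 332 × 1/4 = 83
  green round: 332 × 1/4 = 83
  green wrinkled: 332 × 1/4 = 83
χ² = Σ (O − E)² / E
  yellow round: (73 − 83)² / 83 = 1.2048
  yellow wrinkled: (106 − 83)² / 83 = 6.3735
  green round: (71 − 83)² / 83 = 1.7349
  green wrinkled: (82 − 83)² / 83 = 0.0120
χ² = 1.2048 + 6.3735 + 1.7349 + 0.0120 = 9.3252 ≈ 9.325

9.325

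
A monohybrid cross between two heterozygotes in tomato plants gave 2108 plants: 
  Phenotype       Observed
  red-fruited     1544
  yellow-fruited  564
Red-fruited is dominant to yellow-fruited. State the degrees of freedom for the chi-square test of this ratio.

1

For a monohybrid cross between heterozygotes with complete dominance, the expected phenotypic ratio is 3:1.
A goodness-of-fit test with 2 phenotype classes has df = 2 − 1 = 1.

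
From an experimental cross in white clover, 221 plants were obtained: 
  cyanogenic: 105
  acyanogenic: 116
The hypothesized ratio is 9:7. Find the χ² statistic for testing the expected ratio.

6.858

Under the 9:7 hypothesis (Σ ratio = 16, N = 221):
  cyanogenic: 221 × 9/16 = 124.3125
  acyanogenic: 221 × 7/16 = 96.6875
χ² = Σ (O − E)² / E
  cyanogenic: (105 − 124.3125)² / 124.3125 = 3.0003
  acyanogenic: (116 − 96.6875)² / 96.6875 = 3.8575
χ² = 3.0003 + 3.8575 = 6.8578 ≈ 6.858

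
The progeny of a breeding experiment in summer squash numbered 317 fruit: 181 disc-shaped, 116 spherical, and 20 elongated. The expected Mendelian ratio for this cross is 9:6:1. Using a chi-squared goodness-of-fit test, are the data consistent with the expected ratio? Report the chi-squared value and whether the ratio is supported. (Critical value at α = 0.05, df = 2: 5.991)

0.112; consistent

Under the 9:6:1 hypothesis (Σ ratio = 16, N = 317):
  disc-shaped: 317 × 9/16 = 178.3125
  spherical: 317 × 6/16 = 118.875
  elongated: 317 × 1/16 = 19.8125
χ² = Σ (O − E)² / E
  disc-shaped: (181 − 178.3125)² / 178.3125 = 0.0405
  spherical: (116 − 118.875)² / 118.875 = 0.0695
  elongated: (20 − 19.8125)² / 19.8125 = 0.0018
χ² = 0.0405 + 0.0695 + 0.0018 = 0.1118 ≈ 0.112
Degrees of freedom = 3 − 1 = 2; critical value at α = 0.05 is 5.991.
Since 0.112 < 5.991, we fail to reject the null hypothesis — the data are consistent with the 9:6:1 ratio.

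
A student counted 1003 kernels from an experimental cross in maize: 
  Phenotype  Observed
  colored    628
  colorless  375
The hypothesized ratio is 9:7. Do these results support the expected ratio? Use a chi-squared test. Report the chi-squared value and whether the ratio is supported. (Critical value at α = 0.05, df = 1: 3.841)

Expected counts for N = 1003 under a 9:7 ratio (total parts = 16):
  colored: 1003 × 9/16 = 564.1875
  colorless: 1003 × 7/16 = 438.8125
χ² = Σ (O − E)² / E
  colored: (628 − 564.1875)² / 564.1875 = 7.2175
  colorless: (375 − 438.8125)² / 438.8125 = 9.2797
χ² = 7.2175 + 9.2797 = 16.4972 ≈ 16.497
Degrees of freedom = 2 − 1 = 1; critical value at α = 0.05 is 3.841.
Since 16.497 > 3.841, we reject the null hypothesis — the data do not fit the 9:7 ratio.

16.497; not consistent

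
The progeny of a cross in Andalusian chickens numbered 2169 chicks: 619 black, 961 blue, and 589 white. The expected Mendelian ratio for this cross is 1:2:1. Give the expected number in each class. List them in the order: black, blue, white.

542.25, 1084.5, 542.25

The 1:2:1 ratio has 4 parts, so with N = 2169 the expected counts are:
  black: 2169 × 1/4 = 542.25
  blue: 2169 × 2/4 = 1084.5
  white: 2169 × 1/4 = 542.25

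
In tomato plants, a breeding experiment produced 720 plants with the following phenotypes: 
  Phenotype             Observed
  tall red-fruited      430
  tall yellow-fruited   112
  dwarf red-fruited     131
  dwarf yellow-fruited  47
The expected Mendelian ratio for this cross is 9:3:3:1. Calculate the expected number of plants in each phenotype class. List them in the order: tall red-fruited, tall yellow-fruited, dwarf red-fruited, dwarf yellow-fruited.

405, 135, 135, 45

Total ratio parts = 16. Expected numbers out of 720:
  tall red-fruited: 720 × 9/16 = 405
  tall yellow-fruited: 720 × 3/16 = 135
  dwarf red-fruited: 720 × 3/16 = 135
  dwarf yellow-fruited: 720 × 1/16 = 45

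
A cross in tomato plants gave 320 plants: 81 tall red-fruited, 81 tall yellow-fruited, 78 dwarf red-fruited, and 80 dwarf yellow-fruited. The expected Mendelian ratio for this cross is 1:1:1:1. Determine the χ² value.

0.075

Total ratio parts = 4. Expected numbers out of 320:
  tall red-fruited: 320 × 1/4 = 80
  tall yellow-fruited: 320 × 1/4 = 80
  dwarf red-fruited: 320 × 1/4 = 80
  dwarf yellow-fruited: 320 × 1/4 = 80
χ² = Σ (O − E)² / E
  tall red-fruited: (81 − 80)² / 80 = 0.0125
  tall yellow-fruited: (81 − 80)² / 80 = 0.0125
  dwarf red-fruited: (78 − 80)² / 80 = 0.0500
  dwarf yellow-fruited: (80 − 80)² / 80 = 0.0000
χ² = 0.0125 + 0.0125 + 0.0500 + 0.0000 = 0.075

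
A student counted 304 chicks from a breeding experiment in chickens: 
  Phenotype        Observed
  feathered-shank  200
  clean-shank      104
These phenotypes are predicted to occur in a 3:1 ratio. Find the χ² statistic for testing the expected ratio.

13.754

Total ratio parts = 4. Expected numbers out of 304:
  feathered-shank: 304 × 3/4 = 228
  clean-shank: 304 × 1/4 = 76
χ² = Σ (O − E)² / E
  feathered-shank: (200 − 228)² / 228 = 3.4386
  clean-shank: (104 − 76)² / 76 = 10.3158
χ² = 3.4386 + 10.3158 = 13.7544 ≈ 13.754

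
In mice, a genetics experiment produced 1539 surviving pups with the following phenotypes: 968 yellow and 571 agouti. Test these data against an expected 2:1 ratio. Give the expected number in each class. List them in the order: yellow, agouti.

Expected counts for N = 1539 under a 2:1 ratio (total parts = 3):
  yellow: 1539 × 2/3 = 1026
  agouti: 1539 × 1/3 = 513

1026, 513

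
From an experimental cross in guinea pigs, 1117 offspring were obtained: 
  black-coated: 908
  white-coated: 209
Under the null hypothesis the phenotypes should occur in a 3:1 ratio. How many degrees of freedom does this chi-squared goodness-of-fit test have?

A goodness-of-fit test with 2 phenotype classes has df = 2 − 1 = 1.

1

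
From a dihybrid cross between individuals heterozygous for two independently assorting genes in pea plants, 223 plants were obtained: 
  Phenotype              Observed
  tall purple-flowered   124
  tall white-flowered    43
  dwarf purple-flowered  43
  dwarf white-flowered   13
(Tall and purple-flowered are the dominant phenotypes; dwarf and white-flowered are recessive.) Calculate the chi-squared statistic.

A dihybrid F₂ with independent assortment and complete dominance at both loci gives a 9:3:3:1 phenotypic ratio.
The 9:3:3:1 ratio has 16 parts, so with N = 223 the expected counts are:
  tall purple-flowered: 223 × 9/16 = 125.4375
  tall white-flowered: 223 × 3/16 = 41.8125
  dwarf purple-flowered: 223 × 3/16 = 41.8125
  dwarf white-flowered: 223 × 1/16 = 13.9375
χ² = Σ (O − E)² / E
  tall purple-flowered: (124 − 125.4375)² / 125.4375 = 0.0165
  tall white-flowered: (43 − 41.8125)² / 41.8125 = 0.0337
  dwarf purple-flowered: (43 − 41.8125)² / 41.8125 = 0.0337
  dwarf white-flowered: (13 − 13.9375)² / 13.9375 = 0.0631
χ² = 0.0165 + 0.0337 + 0.0337 + 0.0631 = 0.147

0.147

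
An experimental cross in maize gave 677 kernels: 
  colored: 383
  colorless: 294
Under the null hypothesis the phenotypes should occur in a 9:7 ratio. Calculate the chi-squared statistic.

Under the 9:7 hypothesis (Σ ratio = 16, N = 677):
  colored: 677 × 9/16 = 380.8125
  colorless: 677 × 7/16 = 296.1875
χ² = Σ (O − E)² / E
  colored: (383 − 380.8125)² / 380.8125 = 0.0126
  colorless: (294 − 296.1875)² / 296.1875 = 0.0162
χ² = 0.0126 + 0.0162 = 0.0288 ≈ 0.029

0.029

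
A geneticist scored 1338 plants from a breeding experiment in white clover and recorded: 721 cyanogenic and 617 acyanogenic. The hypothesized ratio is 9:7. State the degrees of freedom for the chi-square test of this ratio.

1

A goodness-of-fit test with 2 phenotype classes has df = 2 − 1 = 1.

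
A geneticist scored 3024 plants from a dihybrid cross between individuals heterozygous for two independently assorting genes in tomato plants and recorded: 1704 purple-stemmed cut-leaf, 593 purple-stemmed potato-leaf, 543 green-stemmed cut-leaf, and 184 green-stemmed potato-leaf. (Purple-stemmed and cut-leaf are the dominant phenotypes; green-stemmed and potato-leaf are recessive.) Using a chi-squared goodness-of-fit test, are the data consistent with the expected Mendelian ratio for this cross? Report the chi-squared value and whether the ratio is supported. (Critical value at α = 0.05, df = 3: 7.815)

2.346; consistent

A dihybrid F₂ with independent assortment and complete dominance at both loci gives a 9:3:3:1 phenotypic ratio.
Under the 9:3:3:1 hypothesis (Σ ratio = 16, N = 3024):
  purple-stemmed cut-leaf: 3024 × 9/16 = 1701
  purple-stemmed potato-leaf: 3024 × 3/16 = 567
  green-stemmed cut-leaf: 3024 × 3/16 = 567
  green-stemmed potato-leaf: 3024 × 1/16 = 189
χ² = Σ (O − E)² / E
  purple-stemmed cut-leaf: (1704 − 1701)² / 1701 = 0.0053
  purple-stemmed potato-leaf: (593 − 567)² / 567 = 1.1922
  green-stemmed cut-leaf: (543 − 567)² / 567 = 1.0159
  green-stemmed potato-leaf: (184 − 189)² / 189 = 0.1323
χ² = 0.0053 + 1.1922 + 1.0159 + 0.1323 = 2.3457 ≈ 2.346
Degrees of freedom = 4 − 1 = 3; critical value at α = 0.05 is 7.815.
Since 2.346 < 7.815, we fail to reject the null hypothesis — the data are consistent with the 9:3:3:1 ratio.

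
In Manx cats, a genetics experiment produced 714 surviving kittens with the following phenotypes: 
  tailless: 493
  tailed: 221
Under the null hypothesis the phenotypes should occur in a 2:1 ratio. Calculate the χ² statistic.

1.821

Total ratio parts = 3. Expected numbers out of 714:
  tailless: 714 × 2/3 = 476
  tailed: 714 × 1/3 = 238
χ² = Σ (O − E)² / E
  tailless: (493 − 476)² / 476 = 0.6071
  tailed: (221 − 238)² / 238 = 1.2143
χ² = 0.6071 + 1.2143 = 1.8214 ≈ 1.821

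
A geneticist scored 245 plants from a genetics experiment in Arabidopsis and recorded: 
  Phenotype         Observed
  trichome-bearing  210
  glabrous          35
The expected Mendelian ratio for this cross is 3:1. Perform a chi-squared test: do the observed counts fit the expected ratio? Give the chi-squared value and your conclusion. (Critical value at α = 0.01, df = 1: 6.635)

Total ratio parts = 4. Expected numbers out of 245:
  trichome-bearing: 245 × 3/4 = 183.75
  glabrous: 245 × 1/4 = 61.25
χ² = Σ (O − E)² / E
  trichome-bearing: (210 − 183.75)² / 183.75 = 3.7500
  glabrous: (35 − 61.25)² / 61.25 = 11.2500
χ² = 3.7500 + 11.2500 = 15.000
Degrees of freedom = 2 − 1 = 1; critical value at α = 0.01 is 6.635.
Since 15.000 > 6.635, we reject the null hypothesis — the data do not fit the 3:1 ratio.

15.000; not consistent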